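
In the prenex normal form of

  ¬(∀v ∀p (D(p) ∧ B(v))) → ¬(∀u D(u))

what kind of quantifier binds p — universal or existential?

universal

Eliminate → and ↔ using ¬ and ∨.
  ¬¬(∀v ∀p (D(p) ∧ B(v))) ∨ ¬(∀u D(u))
Move each ¬ inward, flipping quantifiers it crosses:
  (∀v ∀p (D(p) ∧ B(v))) ∨ (∃u ¬D(u))
All bound variables are already distinct, so no renaming is needed.
Extract every quantifier outward, since the variables are now distinct and don't occur free across branches:
  ∀v ∀p ∃u (D(p) ∧ B(v) ∨ ¬D(u))
The quantifier ∀p sits under an even number of negations (counting the antecedent side of each →), so it remains universal.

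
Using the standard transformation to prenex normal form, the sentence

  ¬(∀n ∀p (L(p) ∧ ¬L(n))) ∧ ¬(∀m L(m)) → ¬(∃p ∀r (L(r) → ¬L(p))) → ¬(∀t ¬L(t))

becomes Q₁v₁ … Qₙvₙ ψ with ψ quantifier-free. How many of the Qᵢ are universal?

Rewrite implications/biconditionals: A → B as ¬A ∨ B.
  ¬(¬(∀n ∀p (L(p) ∧ ¬L(n))) ∧ ¬(∀m L(m))) ∨ ¬¬(∃p ∀r (¬L(r) ∨ ¬L(p))) ∨ ¬(∀t ¬L(t))
Drive negations inward (¬∀x A ≡ ∃x ¬A, ¬∃x A ≡ ∀x ¬A, De Morgan for ∧/∨):
  (∀n ∀p (L(p) ∧ ¬L(n))) ∨ (∀m L(m)) ∨ (∃p ∀r (¬L(r) ∨ ¬L(p))) ∨ (∃t L(t))
Rename bound variables to avoid capture: p↦q.
  (∀n ∀p (L(p) ∧ ¬L(n))) ∨ (∀m L(m)) ∨ (∃q ∀r (¬L(r) ∨ ¬L(q))) ∨ (∃t L(t))
Extract every quantifier outward, since the variables are now distinct and don't occur free across branches:
  ∀n ∀p ∀m ∃q ∀r ∃t (L(p) ∧ ¬L(n) ∨ L(m) ∨ ¬L(r) ∨ ¬L(q) ∨ L(t))
The prefix is ∀n ∀p ∀m ∃q ∀r ∃t: 4 universal, 2 existential.

4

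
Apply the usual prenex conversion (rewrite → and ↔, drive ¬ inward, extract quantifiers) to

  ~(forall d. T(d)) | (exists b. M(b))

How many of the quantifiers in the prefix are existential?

Move each ¬ inward, flipping quantifiers it crosses:
  (exists d. ~T(d)) | (exists b. M(b))
All bound variables are already distinct, so no renaming is needed.
Finally move all quantifiers to the prefix:
  exists d. exists b. (~T(d) | M(b))
The prefix is exists d exists b: 0 universal, 2 existential.

2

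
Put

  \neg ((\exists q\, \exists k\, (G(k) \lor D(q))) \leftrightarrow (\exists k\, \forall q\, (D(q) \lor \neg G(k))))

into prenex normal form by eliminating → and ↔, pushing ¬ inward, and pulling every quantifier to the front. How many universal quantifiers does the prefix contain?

Eliminate → and ↔ using ¬ and ∨; A ↔ B as (¬A ∨ B) ∧ (¬B ∨ A).
  \neg ((\neg (\exists q\, \exists k\, (G(k) \lor D(q))) \lor (\exists k\, \forall q\, (D(q) \lor \neg G(k)))) \land (\neg (\exists k\, \forall q\, (D(q) \lor \neg G(k))) \lor (\exists q\, \exists k\, (G(k) \lor D(q)))))
Push ¬ through the quantifiers and connectives to reach negation normal form:
  (\exists q\, \exists k\, (G(k) \lor D(q))) \land (\forall k\, \exists q\, (\neg D(q) \land G(k))) \lor (\exists k\, \forall q\, (D(q) \lor \neg G(k))) \land (\forall q\, \forall k\, (\neg G(k) \land \neg D(q)))
Standardize variables apart so no two quantifiers bind the same name: k↦w1, q↦v1, k↦t, q↦u1, q↦a, k↦z1.
  (\exists q\, \exists k\, (G(k) \lor D(q))) \land (\forall w1\, \exists v1\, (\neg D(v1) \land G(w1))) \lor (\exists t\, \forall u1\, (D(u1) \lor \neg G(t))) \land (\forall a\, \forall z1\, (\neg G(z1) \land \neg D(a)))
Pull the quantifiers to the front (each side's bound variable is not free in the other side):
  \exists q\, \exists k\, \forall w1\, \exists v1\, \exists t\, \forall u1\, \forall a\, \forall z1\, ((G(k) \lor D(q)) \land \neg D(v1) \land G(w1) \lor (D(u1) \lor \neg G(t)) \land \neg G(z1) \land \neg D(a))
The prefix is \exists q \exists k \forall w1 \exists v1 \exists t \forall u1 \forall a \forall z1: 4 universal, 4 existential.

4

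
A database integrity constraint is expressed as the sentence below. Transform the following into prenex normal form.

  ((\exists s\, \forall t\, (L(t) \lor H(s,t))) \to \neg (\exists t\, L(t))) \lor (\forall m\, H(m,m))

Eliminate → and ↔ using ¬ and ∨.
  \neg (\exists s\, \forall t\, (L(t) \lor H(s,t))) \lor \neg (\exists t\, L(t)) \lor (\forall m\, H(m,m))
Push ¬ through the quantifiers and connectives to reach negation normal form:
  (\forall s\, \exists t\, (\neg L(t) \land \neg H(s,t))) \lor (\forall t\, \neg L(t)) \lor (\forall m\, H(m,m))
Standardize variables apart so no two quantifiers bind the same name: t↦u1.
  (\forall s\, \exists t\, (\neg L(t) \land \neg H(s,t))) \lor (\forall u1\, \neg L(u1)) \lor (\forall m\, H(m,m))
Pull the quantifiers to the front (each side's bound variable is not free in the other side):
  \forall s\, \exists t\, \forall u1\, \forall m\, (\neg L(t) \land \neg H(s,t) \lor \neg L(u1) \lor H(m,m))

\forall s\, \exists t\, \forall u1\, \forall m\, (\neg L(t) \land \neg H(s,t) \lor \neg L(u1) \lor H(m,m))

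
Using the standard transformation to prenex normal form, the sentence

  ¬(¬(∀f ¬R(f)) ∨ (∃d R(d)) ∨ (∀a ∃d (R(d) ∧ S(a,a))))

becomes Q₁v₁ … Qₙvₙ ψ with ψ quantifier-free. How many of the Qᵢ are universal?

Drive negations inward (¬∀x A ≡ ∃x ¬A, ¬∃x A ≡ ∀x ¬A, De Morgan for ∧/∨):
  (∀f ¬R(f)) ∧ (∀d ¬R(d)) ∧ (∃a ∀d (¬R(d) ∨ ¬S(a,a)))
Give each quantifier a distinct variable: d↦z1.
  (∀f ¬R(f)) ∧ (∀d ¬R(d)) ∧ (∃a ∀z1 (¬R(z1) ∨ ¬S(a,a)))
Extract every quantifier outward, since the variables are now distinct and don't occur free across branches:
  ∀f ∀d ∃a ∀z1 (¬R(f) ∧ ¬R(d) ∧ (¬R(z1) ∨ ¬S(a,a)))
The prefix is ∀f ∀d ∃a ∀z1: 3 universal, 1 existential.

3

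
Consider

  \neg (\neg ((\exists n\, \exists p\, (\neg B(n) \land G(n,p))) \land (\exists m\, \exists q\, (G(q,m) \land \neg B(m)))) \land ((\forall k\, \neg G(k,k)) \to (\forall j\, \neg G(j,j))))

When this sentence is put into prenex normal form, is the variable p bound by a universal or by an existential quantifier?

existential

Eliminate → and ↔ using ¬ and ∨.
  \neg (\neg ((\exists n\, \exists p\, (\neg B(n) \land G(n,p))) \land (\exists m\, \exists q\, (G(q,m) \land \neg B(m)))) \land (\neg (\forall k\, \neg G(k,k)) \lor (\forall j\, \neg G(j,j))))
Drive negations inward (¬∀x A ≡ ∃x ¬A, ¬∃x A ≡ ∀x ¬A, De Morgan for ∧/∨):
  (\exists n\, \exists p\, (\neg B(n) \land G(n,p))) \land (\exists m\, \exists q\, (G(q,m) \land \neg B(m))) \lor (\forall k\, \neg G(k,k)) \land (\exists j\, G(j,j))
Finally move all quantifiers to the prefix:
  \exists n\, \exists p\, \exists m\, \exists q\, \forall k\, \exists j\, (\neg B(n) \land G(n,p) \land G(q,m) \land \neg B(m) \lor \neg G(k,k) \land G(j,j))
The quantifier \exists p sits under an even number of negations (counting the antecedent side of each →), so it remains existential.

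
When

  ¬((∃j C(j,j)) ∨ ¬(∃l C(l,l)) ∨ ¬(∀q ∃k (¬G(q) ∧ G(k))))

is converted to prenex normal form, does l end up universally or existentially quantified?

existential

Drive negations inward (¬∀x A ≡ ∃x ¬A, ¬∃x A ≡ ∀x ¬A, De Morgan for ∧/∨):
  (∀j ¬C(j,j)) ∧ (∃l C(l,l)) ∧ (∀q ∃k (¬G(q) ∧ G(k)))
All bound variables are already distinct, so no renaming is needed.
Pull the quantifiers to the front (each side's bound variable is not free in the other side):
  ∀j ∃l ∀q ∃k (¬C(j,j) ∧ C(l,l) ∧ ¬G(q) ∧ G(k))
The quantifier ∃l sits under an even number of negations, so it remains existential.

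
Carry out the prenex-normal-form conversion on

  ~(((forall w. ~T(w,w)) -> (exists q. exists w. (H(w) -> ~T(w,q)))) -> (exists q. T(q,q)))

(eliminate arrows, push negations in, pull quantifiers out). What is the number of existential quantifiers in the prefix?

Eliminate → and ↔ using ¬ and ∨.
  ~(~(~(forall w. ~T(w,w)) | (exists q. exists w. (~H(w) | ~T(w,q)))) | (exists q. T(q,q)))
Move each ¬ inward, flipping quantifiers it crosses:
  ((exists w. T(w,w)) | (exists q. exists w. (~H(w) | ~T(w,q)))) & (forall q. ~T(q,q))
Give each quantifier a distinct variable: w↦u, q↦z.
  ((exists w. T(w,w)) | (exists q. exists u. (~H(u) | ~T(u,q)))) & (forall z. ~T(z,z))
Pull the quantifiers to the front (each side's bound variable is not free in the other side):
  exists w. exists q. exists u. forall z. ((T(w,w) | ~H(u) | ~T(u,q)) & ~T(z,z))
The prefix is exists w exists q exists u forall z: 1 universal, 3 existential.

3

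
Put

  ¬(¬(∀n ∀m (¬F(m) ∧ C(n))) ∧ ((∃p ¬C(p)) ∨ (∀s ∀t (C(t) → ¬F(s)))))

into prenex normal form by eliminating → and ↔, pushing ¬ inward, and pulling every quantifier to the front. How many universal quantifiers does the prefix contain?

First replace A → B with ¬A ∨ B.
  ¬(¬(∀n ∀m (¬F(m) ∧ C(n))) ∧ ((∃p ¬C(p)) ∨ (∀s ∀t (¬C(t) ∨ ¬F(s)))))
Push ¬ through the quantifiers and connectives to reach negation normal form:
  (∀n ∀m (¬F(m) ∧ C(n))) ∨ (∀p C(p)) ∧ (∃s ∃t (C(t) ∧ F(s)))
Pull the quantifiers to the front (each side's bound variable is not free in the other side):
  ∀n ∀m ∀p ∃s ∃t (¬F(m) ∧ C(n) ∨ C(p) ∧ C(t) ∧ F(s))
The prefix is ∀n ∀m ∀p ∃s ∃t: 3 universal, 2 existential.

3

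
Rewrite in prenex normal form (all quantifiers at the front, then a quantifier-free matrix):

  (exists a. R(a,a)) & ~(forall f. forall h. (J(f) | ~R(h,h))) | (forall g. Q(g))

exists a. exists f. exists h. forall g. (R(a,a) & ~J(f) & R(h,h) | Q(g))

Move each ¬ inward, flipping quantifiers it crosses:
  (exists a. R(a,a)) & (exists f. exists h. (~J(f) & R(h,h))) | (forall g. Q(g))
Pull the quantifiers to the front (each side's bound variable is not free in the other side):
  exists a. exists f. exists h. forall g. (R(a,a) & ~J(f) & R(h,h) | Q(g))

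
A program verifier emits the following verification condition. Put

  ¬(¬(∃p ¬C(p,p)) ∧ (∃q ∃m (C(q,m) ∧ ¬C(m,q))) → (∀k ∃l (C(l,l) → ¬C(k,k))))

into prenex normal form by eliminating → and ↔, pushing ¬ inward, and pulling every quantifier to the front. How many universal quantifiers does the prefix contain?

Rewrite implications/biconditionals: A → B as ¬A ∨ B.
  ¬(¬(¬(∃p ¬C(p,p)) ∧ (∃q ∃m (C(q,m) ∧ ¬C(m,q)))) ∨ (∀k ∃l (¬C(l,l) ∨ ¬C(k,k))))
Push ¬ through the quantifiers and connectives to reach negation normal form:
  (∀p C(p,p)) ∧ (∃q ∃m (C(q,m) ∧ ¬C(m,q))) ∧ (∃k ∀l (C(l,l) ∧ C(k,k)))
All bound variables are already distinct, so no renaming is needed.
Extract every quantifier outward, since the variables are now distinct and don't occur free across branches:
  ∀p ∃q ∃m ∃k ∀l (C(p,p) ∧ C(q,m) ∧ ¬C(m,q) ∧ C(l,l) ∧ C(k,k))
The prefix is ∀p ∃q ∃m ∃k ∀l: 2 universal, 3 existential.

2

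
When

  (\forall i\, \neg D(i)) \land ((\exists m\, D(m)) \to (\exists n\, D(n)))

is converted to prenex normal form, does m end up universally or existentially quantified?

Eliminate → and ↔ using ¬ and ∨.
  (\forall i\, \neg D(i)) \land (\neg (\exists m\, D(m)) \lor (\exists n\, D(n)))
Move each ¬ inward, flipping quantifiers it crosses:
  (\forall i\, \neg D(i)) \land ((\forall m\, \neg D(m)) \lor (\exists n\, D(n)))
All bound variables are already distinct, so no renaming is needed.
Finally move all quantifiers to the prefix:
  \forall i\, \forall m\, \exists n\, (\neg D(i) \land (\neg D(m) \lor D(n)))
The quantifier \exists m sits under an odd number of negations (counting the antecedent side of each →), so it flips to \forall m.

universal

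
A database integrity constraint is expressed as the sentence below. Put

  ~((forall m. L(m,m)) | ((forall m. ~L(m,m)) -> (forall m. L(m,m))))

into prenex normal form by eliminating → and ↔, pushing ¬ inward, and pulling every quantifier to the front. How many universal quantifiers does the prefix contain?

Rewrite implications/biconditionals: A → B as ¬A ∨ B.
  ~((forall m. L(m,m)) | ~(forall m. ~L(m,m)) | (forall m. L(m,m)))
Drive negations inward (¬∀x A ≡ ∃x ¬A, ¬∃x A ≡ ∀x ¬A, De Morgan for ∧/∨):
  (exists m. ~L(m,m)) & (forall m. ~L(m,m)) & (exists m. ~L(m,m))
Give each quantifier a distinct variable: m↦w1, m↦z1.
  (exists m. ~L(m,m)) & (forall w1. ~L(w1,w1)) & (exists z1. ~L(z1,z1))
Pull the quantifiers to the front (each side's bound variable is not free in the other side):
  exists m. forall w1. exists z1. (~L(m,m) & ~L(w1,w1) & ~L(z1,z1))
The prefix is exists m forall w1 exists z1: 1 universal, 2 existential.

1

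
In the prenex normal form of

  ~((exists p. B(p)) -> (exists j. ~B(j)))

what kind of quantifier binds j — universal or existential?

Rewrite implications/biconditionals: A → B as ¬A ∨ B.
  ~(~(exists p. B(p)) | (exists j. ~B(j)))
Move each ¬ inward, flipping quantifiers it crosses:
  (exists p. B(p)) & (forall j. B(j))
All bound variables are already distinct, so no renaming is needed.
Extract every quantifier outward, since the variables are now distinct and don't occur free across branches:
  exists p. forall j. (B(p) & B(j))
The quantifier exists j sits under an odd number of negations (counting the antecedent side of each →), so it flips to forall j.

universal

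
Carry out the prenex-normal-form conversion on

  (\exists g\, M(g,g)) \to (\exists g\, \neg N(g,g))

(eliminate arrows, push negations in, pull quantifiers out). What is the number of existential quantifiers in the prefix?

Eliminate → and ↔ using ¬ and ∨.
  \neg (\exists g\, M(g,g)) \lor (\exists g\, \neg N(g,g))
Push ¬ through the quantifiers and connectives to reach negation normal form:
  (\forall g\, \neg M(g,g)) \lor (\exists g\, \neg N(g,g))
Standardize variables apart so no two quantifiers bind the same name: g↦a.
  (\forall g\, \neg M(g,g)) \lor (\exists a\, \neg N(a,a))
Pull the quantifiers to the front (each side's bound variable is not free in the other side):
  \forall g\, \exists a\, (\neg M(g,g) \lor \neg N(a,a))
The prefix is \forall g \exists a: 1 universal, 1 existential.

1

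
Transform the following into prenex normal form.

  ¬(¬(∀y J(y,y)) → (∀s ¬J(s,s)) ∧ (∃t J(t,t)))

Eliminate → and ↔ using ¬ and ∨.
  ¬(¬¬(∀y J(y,y)) ∨ (∀s ¬J(s,s)) ∧ (∃t J(t,t)))
Drive negations inward (¬∀x A ≡ ∃x ¬A, ¬∃x A ≡ ∀x ¬A, De Morgan for ∧/∨):
  (∃y ¬J(y,y)) ∧ ((∃s J(s,s)) ∨ (∀t ¬J(t,t)))
Extract every quantifier outward, since the variables are now distinct and don't occur free across branches:
  ∃y ∃s ∀t (¬J(y,y) ∧ (J(s,s) ∨ ¬J(t,t)))

∃y ∃s ∀t (¬J(y,y) ∧ (J(s,s) ∨ ¬J(t,t)))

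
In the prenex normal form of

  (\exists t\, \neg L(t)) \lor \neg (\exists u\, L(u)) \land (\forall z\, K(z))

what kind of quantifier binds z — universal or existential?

universal

Move each ¬ inward, flipping quantifiers it crosses:
  (\exists t\, \neg L(t)) \lor (\forall u\, \neg L(u)) \land (\forall z\, K(z))
All bound variables are already distinct, so no renaming is needed.
Finally move all quantifiers to the prefix:
  \exists t\, \forall u\, \forall z\, (\neg L(t) \lor \neg L(u) \land K(z))
The quantifier \forall z sits under an even number of negations, so it remains universal.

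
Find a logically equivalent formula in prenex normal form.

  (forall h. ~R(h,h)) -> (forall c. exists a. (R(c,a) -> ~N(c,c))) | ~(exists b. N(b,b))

exists h. forall c. exists a. forall b. (R(h,h) | ~R(c,a) | ~N(c,c) | ~N(b,b))

Rewrite implications/biconditionals: A → B as ¬A ∨ B.
  ~(forall h. ~R(h,h)) | (forall c. exists a. (~R(c,a) | ~N(c,c))) | ~(exists b. N(b,b))
Push ¬ through the quantifiers and connectives to reach negation normal form:
  (exists h. R(h,h)) | (forall c. exists a. (~R(c,a) | ~N(c,c))) | (forall b. ~N(b,b))
All bound variables are already distinct, so no renaming is needed.
Extract every quantifier outward, since the variables are now distinct and don't occur free across branches:
  exists h. forall c. exists a. forall b. (R(h,h) | ~R(c,a) | ~N(c,c) | ~N(b,b))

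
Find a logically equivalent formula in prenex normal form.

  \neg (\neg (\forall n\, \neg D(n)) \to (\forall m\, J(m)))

\exists n\, \exists m\, (D(n) \land \neg J(m))

Rewrite implications/biconditionals: A → B as ¬A ∨ B.
  \neg (\neg \neg (\forall n\, \neg D(n)) \lor (\forall m\, J(m)))
Drive negations inward (¬∀x A ≡ ∃x ¬A, ¬∃x A ≡ ∀x ¬A, De Morgan for ∧/∨):
  (\exists n\, D(n)) \land (\exists m\, \neg J(m))
Pull the quantifiers to the front (each side's bound variable is not free in the other side):
  \exists n\, \exists m\, (D(n) \land \neg J(m))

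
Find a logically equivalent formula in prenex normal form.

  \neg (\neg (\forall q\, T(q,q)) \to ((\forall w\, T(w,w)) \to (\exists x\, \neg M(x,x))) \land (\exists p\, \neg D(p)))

Rewrite implications/biconditionals: A → B as ¬A ∨ B.
  \neg (\neg \neg (\forall q\, T(q,q)) \lor (\neg (\forall w\, T(w,w)) \lor (\exists x\, \neg M(x,x))) \land (\exists p\, \neg D(p)))
Push ¬ through the quantifiers and connectives to reach negation normal form:
  (\exists q\, \neg T(q,q)) \land ((\forall w\, T(w,w)) \land (\forall x\, M(x,x)) \lor (\forall p\, D(p)))
Pull the quantifiers to the front (each side's bound variable is not free in the other side):
  \exists q\, \forall w\, \forall x\, \forall p\, (\neg T(q,q) \land (T(w,w) \land M(x,x) \lor D(p)))

\exists q\, \forall w\, \forall x\, \forall p\, (\neg T(q,q) \land (T(w,w) \land M(x,x) \lor D(p)))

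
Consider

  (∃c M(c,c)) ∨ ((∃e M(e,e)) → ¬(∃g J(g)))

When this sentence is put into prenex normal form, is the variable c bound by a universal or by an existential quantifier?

existential

Eliminate → and ↔ using ¬ and ∨.
  (∃c M(c,c)) ∨ ¬(∃e M(e,e)) ∨ ¬(∃g J(g))
Push ¬ through the quantifiers and connectives to reach negation normal form:
  (∃c M(c,c)) ∨ (∀e ¬M(e,e)) ∨ (∀g ¬J(g))
All bound variables are already distinct, so no renaming is needed.
Pull the quantifiers to the front (each side's bound variable is not free in the other side):
  ∃c ∀e ∀g (M(c,c) ∨ ¬M(e,e) ∨ ¬J(g))
The quantifier ∃c sits under an even number of negations (counting the antecedent side of each →), so it remains existential.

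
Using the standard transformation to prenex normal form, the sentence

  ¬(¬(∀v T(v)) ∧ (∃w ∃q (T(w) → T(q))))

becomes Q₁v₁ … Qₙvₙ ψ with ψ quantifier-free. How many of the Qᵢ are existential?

0

First replace A → B with ¬A ∨ B.
  ¬(¬(∀v T(v)) ∧ (∃w ∃q (¬T(w) ∨ T(q))))
Move each ¬ inward, flipping quantifiers it crosses:
  (∀v T(v)) ∨ (∀w ∀q (T(w) ∧ ¬T(q)))
All bound variables are already distinct, so no renaming is needed.
Finally move all quantifiers to the prefix:
  ∀v ∀w ∀q (T(v) ∨ T(w) ∧ ¬T(q))
The prefix is ∀v ∀w ∀q: 3 universal, 0 existential.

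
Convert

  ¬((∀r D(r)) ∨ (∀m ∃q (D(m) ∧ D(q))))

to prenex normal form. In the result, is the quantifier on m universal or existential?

Move each ¬ inward, flipping quantifiers it crosses:
  (∃r ¬D(r)) ∧ (∃m ∀q (¬D(m) ∨ ¬D(q)))
All bound variables are already distinct, so no renaming is needed.
Finally move all quantifiers to the prefix:
  ∃r ∃m ∀q (¬D(r) ∧ (¬D(m) ∨ ¬D(q)))
The quantifier ∀m sits under an odd number of negations, so it flips to ∃m.

existential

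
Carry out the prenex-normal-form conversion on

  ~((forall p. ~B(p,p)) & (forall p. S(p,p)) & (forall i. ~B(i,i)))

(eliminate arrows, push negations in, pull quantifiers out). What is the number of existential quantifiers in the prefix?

Push ¬ through the quantifiers and connectives to reach negation normal form:
  (exists p. B(p,p)) | (exists p. ~S(p,p)) | (exists i. B(i,i))
Rename bound variables to avoid capture: p↦y.
  (exists p. B(p,p)) | (exists y. ~S(y,y)) | (exists i. B(i,i))
Pull the quantifiers to the front (each side's bound variable is not free in the other side):
  exists p. exists y. exists i. (B(p,p) | ~S(y,y) | B(i,i))
The prefix is exists p exists y exists i: 0 universal, 3 existential.

3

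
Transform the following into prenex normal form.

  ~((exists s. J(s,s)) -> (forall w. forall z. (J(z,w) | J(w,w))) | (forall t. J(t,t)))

First replace A → B with ¬A ∨ B.
  ~(~(exists s. J(s,s)) | (forall w. forall z. (J(z,w) | J(w,w))) | (forall t. J(t,t)))
Push ¬ through the quantifiers and connectives to reach negation normal form:
  (exists s. J(s,s)) & (exists w. exists z. (~J(z,w) & ~J(w,w))) & (exists t. ~J(t,t))
All bound variables are already distinct, so no renaming is needed.
Extract every quantifier outward, since the variables are now distinct and don't occur free across branches:
  exists s. exists w. exists z. exists t. (J(s,s) & ~J(z,w) & ~J(w,w) & ~J(t,t))

exists s. exists w. exists z. exists t. (J(s,s) & ~J(z,w) & ~J(w,w) & ~J(t,t))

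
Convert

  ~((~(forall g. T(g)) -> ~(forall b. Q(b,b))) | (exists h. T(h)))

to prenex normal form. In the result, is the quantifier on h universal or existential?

Eliminate → and ↔ using ¬ and ∨.
  ~(~~(forall g. T(g)) | ~(forall b. Q(b,b)) | (exists h. T(h)))
Move each ¬ inward, flipping quantifiers it crosses:
  (exists g. ~T(g)) & (forall b. Q(b,b)) & (forall h. ~T(h))
All bound variables are already distinct, so no renaming is needed.
Finally move all quantifiers to the prefix:
  exists g. forall b. forall h. (~T(g) & Q(b,b) & ~T(h))
The quantifier exists h sits under an odd number of negations (counting the antecedent side of each →), so it flips to forall h.

universal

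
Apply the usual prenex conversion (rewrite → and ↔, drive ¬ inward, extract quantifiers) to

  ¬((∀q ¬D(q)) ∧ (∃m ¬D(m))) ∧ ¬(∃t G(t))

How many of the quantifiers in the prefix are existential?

1

Drive negations inward (¬∀x A ≡ ∃x ¬A, ¬∃x A ≡ ∀x ¬A, De Morgan for ∧/∨):
  ((∃q D(q)) ∨ (∀m D(m))) ∧ (∀t ¬G(t))
All bound variables are already distinct, so no renaming is needed.
Extract every quantifier outward, since the variables are now distinct and don't occur free across branches:
  ∃q ∀m ∀t ((D(q) ∨ D(m)) ∧ ¬G(t))
The prefix is ∃q ∀m ∀t: 2 universal, 1 existential.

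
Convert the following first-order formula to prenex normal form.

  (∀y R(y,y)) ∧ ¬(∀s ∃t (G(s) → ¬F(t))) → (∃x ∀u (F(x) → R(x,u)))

∃y ∀s ∃t ∃x ∀u (¬R(y,y) ∨ ¬G(s) ∨ ¬F(t) ∨ ¬F(x) ∨ R(x,u))

First replace A → B with ¬A ∨ B.
  ¬((∀y R(y,y)) ∧ ¬(∀s ∃t (¬G(s) ∨ ¬F(t)))) ∨ (∃x ∀u (¬F(x) ∨ R(x,u)))
Push ¬ through the quantifiers and connectives to reach negation normal form:
  (∃y ¬R(y,y)) ∨ (∀s ∃t (¬G(s) ∨ ¬F(t))) ∨ (∃x ∀u (¬F(x) ∨ R(x,u)))
All bound variables are already distinct, so no renaming is needed.
Finally move all quantifiers to the prefix:
  ∃y ∀s ∃t ∃x ∀u (¬R(y,y) ∨ ¬G(s) ∨ ¬F(t) ∨ ¬F(x) ∨ R(x,u))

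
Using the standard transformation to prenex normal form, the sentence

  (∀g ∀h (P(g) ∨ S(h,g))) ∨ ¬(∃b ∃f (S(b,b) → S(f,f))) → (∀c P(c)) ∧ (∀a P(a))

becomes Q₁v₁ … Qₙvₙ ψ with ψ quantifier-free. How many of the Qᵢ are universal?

Rewrite implications/biconditionals: A → B as ¬A ∨ B.
  ¬((∀g ∀h (P(g) ∨ S(h,g))) ∨ ¬(∃b ∃f (¬S(b,b) ∨ S(f,f)))) ∨ (∀c P(c)) ∧ (∀a P(a))
Push ¬ through the quantifiers and connectives to reach negation normal form:
  (∃g ∃h (¬P(g) ∧ ¬S(h,g))) ∧ (∃b ∃f (¬S(b,b) ∨ S(f,f))) ∨ (∀c P(c)) ∧ (∀a P(a))
Extract every quantifier outward, since the variables are now distinct and don't occur free across branches:
  ∃g ∃h ∃b ∃f ∀c ∀a (¬P(g) ∧ ¬S(h,g) ∧ (¬S(b,b) ∨ S(f,f)) ∨ P(c) ∧ P(a))
The prefix is ∃g ∃h ∃b ∃f ∀c ∀a: 2 universal, 4 existential.

2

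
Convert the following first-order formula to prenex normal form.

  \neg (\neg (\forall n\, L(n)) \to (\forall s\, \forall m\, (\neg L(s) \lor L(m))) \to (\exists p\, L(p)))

\exists n\, \forall s\, \forall m\, \forall p\, (\neg L(n) \land (\neg L(s) \lor L(m)) \land \neg L(p))

Rewrite implications/biconditionals: A → B as ¬A ∨ B.
  \neg (\neg \neg (\forall n\, L(n)) \lor \neg (\forall s\, \forall m\, (\neg L(s) \lor L(m))) \lor (\exists p\, L(p)))
Move each ¬ inward, flipping quantifiers it crosses:
  (\exists n\, \neg L(n)) \land (\forall s\, \forall m\, (\neg L(s) \lor L(m))) \land (\forall p\, \neg L(p))
All bound variables are already distinct, so no renaming is needed.
Finally move all quantifiers to the prefix:
  \exists n\, \forall s\, \forall m\, \forall p\, (\neg L(n) \land (\neg L(s) \lor L(m)) \land \neg L(p))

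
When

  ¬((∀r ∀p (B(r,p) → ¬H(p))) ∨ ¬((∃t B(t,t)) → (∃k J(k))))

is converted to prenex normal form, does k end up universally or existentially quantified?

existential

Eliminate → and ↔ using ¬ and ∨.
  ¬((∀r ∀p (¬B(r,p) ∨ ¬H(p))) ∨ ¬(¬(∃t B(t,t)) ∨ (∃k J(k))))
Push ¬ through the quantifiers and connectives to reach negation normal form:
  (∃r ∃p (B(r,p) ∧ H(p))) ∧ ((∀t ¬B(t,t)) ∨ (∃k J(k)))
Extract every quantifier outward, since the variables are now distinct and don't occur free across branches:
  ∃r ∃p ∀t ∃k (B(r,p) ∧ H(p) ∧ (¬B(t,t) ∨ J(k)))
The quantifier ∃k sits under an even number of negations (counting the antecedent side of each →), so it remains existential.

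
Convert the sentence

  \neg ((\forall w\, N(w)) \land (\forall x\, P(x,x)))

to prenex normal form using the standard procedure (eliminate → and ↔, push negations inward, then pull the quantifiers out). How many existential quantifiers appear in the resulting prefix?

Drive negations inward (¬∀x A ≡ ∃x ¬A, ¬∃x A ≡ ∀x ¬A, De Morgan for ∧/∨):
  (\exists w\, \neg N(w)) \lor (\exists x\, \neg P(x,x))
All bound variables are already distinct, so no renaming is needed.
Extract every quantifier outward, since the variables are now distinct and don't occur free across branches:
  \exists w\, \exists x\, (\neg N(w) \lor \neg P(x,x))
The prefix is \exists w \exists x: 0 universal, 2 existential.

2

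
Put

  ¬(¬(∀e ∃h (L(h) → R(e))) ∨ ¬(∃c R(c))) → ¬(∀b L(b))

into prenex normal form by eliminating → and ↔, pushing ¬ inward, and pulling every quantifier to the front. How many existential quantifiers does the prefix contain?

Eliminate → and ↔ using ¬ and ∨.
  ¬¬(¬(∀e ∃h (¬L(h) ∨ R(e))) ∨ ¬(∃c R(c))) ∨ ¬(∀b L(b))
Drive negations inward (¬∀x A ≡ ∃x ¬A, ¬∃x A ≡ ∀x ¬A, De Morgan for ∧/∨):
  (∃e ∀h (L(h) ∧ ¬R(e))) ∨ (∀c ¬R(c)) ∨ (∃b ¬L(b))
Extract every quantifier outward, since the variables are now distinct and don't occur free across branches:
  ∃e ∀h ∀c ∃b (L(h) ∧ ¬R(e) ∨ ¬R(c) ∨ ¬L(b))
The prefix is ∃e ∀h ∀c ∃b: 2 universal, 2 existential.

2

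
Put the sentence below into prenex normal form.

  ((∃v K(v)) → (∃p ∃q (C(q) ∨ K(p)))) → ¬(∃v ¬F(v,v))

Eliminate → and ↔ using ¬ and ∨.
  ¬(¬(∃v K(v)) ∨ (∃p ∃q (C(q) ∨ K(p)))) ∨ ¬(∃v ¬F(v,v))
Drive negations inward (¬∀x A ≡ ∃x ¬A, ¬∃x A ≡ ∀x ¬A, De Morgan for ∧/∨):
  (∃v K(v)) ∧ (∀p ∀q (¬C(q) ∧ ¬K(p))) ∨ (∀v F(v,v))
Standardize variables apart so no two quantifiers bind the same name: v↦u1.
  (∃v K(v)) ∧ (∀p ∀q (¬C(q) ∧ ¬K(p))) ∨ (∀u1 F(u1,u1))
Finally move all quantifiers to the prefix:
  ∃v ∀p ∀q ∀u1 (K(v) ∧ ¬C(q) ∧ ¬K(p) ∨ F(u1,u1))

∃v ∀p ∀q ∀u1 (K(v) ∧ ¬C(q) ∧ ¬K(p) ∨ F(u1,u1))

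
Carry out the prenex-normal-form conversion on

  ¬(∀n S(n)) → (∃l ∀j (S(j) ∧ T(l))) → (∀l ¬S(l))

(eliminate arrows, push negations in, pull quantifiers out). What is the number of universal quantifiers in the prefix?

Eliminate → and ↔ using ¬ and ∨.
  ¬¬(∀n S(n)) ∨ ¬(∃l ∀j (S(j) ∧ T(l))) ∨ (∀l ¬S(l))
Move each ¬ inward, flipping quantifiers it crosses:
  (∀n S(n)) ∨ (∀l ∃j (¬S(j) ∨ ¬T(l))) ∨ (∀l ¬S(l))
Rename bound variables to avoid capture: l↦w1.
  (∀n S(n)) ∨ (∀l ∃j (¬S(j) ∨ ¬T(l))) ∨ (∀w1 ¬S(w1))
Pull the quantifiers to the front (each side's bound variable is not free in the other side):
  ∀n ∀l ∃j ∀w1 (S(n) ∨ ¬S(j) ∨ ¬T(l) ∨ ¬S(w1))
The prefix is ∀n ∀l ∃j ∀w1: 3 universal, 1 existential.

3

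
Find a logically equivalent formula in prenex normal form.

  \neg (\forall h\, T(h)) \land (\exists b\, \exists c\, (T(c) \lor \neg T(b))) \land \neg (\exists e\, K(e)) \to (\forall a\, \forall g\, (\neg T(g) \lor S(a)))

Eliminate → and ↔ using ¬ and ∨.
  \neg (\neg (\forall h\, T(h)) \land (\exists b\, \exists c\, (T(c) \lor \neg T(b))) \land \neg (\exists e\, K(e))) \lor (\forall a\, \forall g\, (\neg T(g) \lor S(a)))
Move each ¬ inward, flipping quantifiers it crosses:
  (\forall h\, T(h)) \lor (\forall b\, \forall c\, (\neg T(c) \land T(b))) \lor (\exists e\, K(e)) \lor (\forall a\, \forall g\, (\neg T(g) \lor S(a)))
All bound variables are already distinct, so no renaming is needed.
Pull the quantifiers to the front (each side's bound variable is not free in the other side):
  \forall h\, \forall b\, \forall c\, \exists e\, \forall a\, \forall g\, (T(h) \lor \neg T(c) \land T(b) \lor K(e) \lor \neg T(g) \lor S(a))

\forall h\, \forall b\, \forall c\, \exists e\, \forall a\, \forall g\, (T(h) \lor \neg T(c) \land T(b) \lor K(e) \lor \neg T(g) \lor S(a))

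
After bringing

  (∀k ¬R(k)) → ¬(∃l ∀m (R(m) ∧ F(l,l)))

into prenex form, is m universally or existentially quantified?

Rewrite implications/biconditionals: A → B as ¬A ∨ B.
  ¬(∀k ¬R(k)) ∨ ¬(∃l ∀m (R(m) ∧ F(l,l)))
Move each ¬ inward, flipping quantifiers it crosses:
  (∃k R(k)) ∨ (∀l ∃m (¬R(m) ∨ ¬F(l,l)))
All bound variables are already distinct, so no renaming is needed.
Pull the quantifiers to the front (each side's bound variable is not free in the other side):
  ∃k ∀l ∃m (R(k) ∨ ¬R(m) ∨ ¬F(l,l))
The quantifier ∀m sits under an odd number of negations (counting the antecedent side of each →), so it flips to ∃m.

existential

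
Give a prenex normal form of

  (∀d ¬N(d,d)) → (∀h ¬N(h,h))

Rewrite implications/biconditionals: A → B as ¬A ∨ B.
  ¬(∀d ¬N(d,d)) ∨ (∀h ¬N(h,h))
Move each ¬ inward, flipping quantifiers it crosses:
  (∃d N(d,d)) ∨ (∀h ¬N(h,h))
All bound variables are already distinct, so no renaming is needed.
Extract every quantifier outward, since the variables are now distinct and don't occur free across branches:
  ∃d ∀h (N(d,d) ∨ ¬N(h,h))

∃d ∀h (N(d,d) ∨ ¬N(h,h))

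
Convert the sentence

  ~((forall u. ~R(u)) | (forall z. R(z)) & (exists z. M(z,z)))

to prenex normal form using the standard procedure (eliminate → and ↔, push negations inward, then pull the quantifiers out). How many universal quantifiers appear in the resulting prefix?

Move each ¬ inward, flipping quantifiers it crosses:
  (exists u. R(u)) & ((exists z. ~R(z)) | (forall z. ~M(z,z)))
Standardize variables apart so no two quantifiers bind the same name: z↦v.
  (exists u. R(u)) & ((exists z. ~R(z)) | (forall v. ~M(v,v)))
Extract every quantifier outward, since the variables are now distinct and don't occur free across branches:
  exists u. exists z. forall v. (R(u) & (~R(z) | ~M(v,v)))
The prefix is exists u exists z forall v: 1 universal, 2 existential.

1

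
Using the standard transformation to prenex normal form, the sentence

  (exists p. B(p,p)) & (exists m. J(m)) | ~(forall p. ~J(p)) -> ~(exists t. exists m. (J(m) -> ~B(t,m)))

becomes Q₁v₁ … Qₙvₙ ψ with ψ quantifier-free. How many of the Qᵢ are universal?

First replace A → B with ¬A ∨ B.
  ~((exists p. B(p,p)) & (exists m. J(m)) | ~(forall p. ~J(p))) | ~(exists t. exists m. (~J(m) | ~B(t,m)))
Move each ¬ inward, flipping quantifiers it crosses:
  ((forall p. ~B(p,p)) | (forall m. ~J(m))) & (forall p. ~J(p)) | (forall t. forall m. (J(m) & B(t,m)))
Standardize variables apart so no two quantifiers bind the same name: p↦v, m↦w.
  ((forall p. ~B(p,p)) | (forall m. ~J(m))) & (forall v. ~J(v)) | (forall t. forall w. (J(w) & B(t,w)))
Extract every quantifier outward, since the variables are now distinct and don't occur free across branches:
  forall p. forall m. forall v. forall t. forall w. ((~B(p,p) | ~J(m)) & ~J(v) | J(w) & B(t,w))
The prefix is forall p forall m forall v forall t forall w: 5 universal, 0 existential.

5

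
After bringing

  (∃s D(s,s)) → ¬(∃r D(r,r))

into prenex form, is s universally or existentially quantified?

First replace A → B with ¬A ∨ B.
  ¬(∃s D(s,s)) ∨ ¬(∃r D(r,r))
Push ¬ through the quantifiers and connectives to reach negation normal form:
  (∀s ¬D(s,s)) ∨ (∀r ¬D(r,r))
Pull the quantifiers to the front (each side's bound variable is not free in the other side):
  ∀s ∀r (¬D(s,s) ∨ ¬D(r,r))
The quantifier ∃s sits under an odd number of negations (counting the antecedent side of each →), so it flips to ∀s.

universal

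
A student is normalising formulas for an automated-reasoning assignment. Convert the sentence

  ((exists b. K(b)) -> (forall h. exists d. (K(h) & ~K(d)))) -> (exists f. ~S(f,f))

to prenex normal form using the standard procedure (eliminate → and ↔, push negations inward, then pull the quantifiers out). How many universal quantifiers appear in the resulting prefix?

Rewrite implications/biconditionals: A → B as ¬A ∨ B.
  ~(~(exists b. K(b)) | (forall h. exists d. (K(h) & ~K(d)))) | (exists f. ~S(f,f))
Push ¬ through the quantifiers and connectives to reach negation normal form:
  (exists b. K(b)) & (exists h. forall d. (~K(h) | K(d))) | (exists f. ~S(f,f))
All bound variables are already distinct, so no renaming is needed.
Extract every quantifier outward, since the variables are now distinct and don't occur free across branches:
  exists b. exists h. forall d. exists f. (K(b) & (~K(h) | K(d)) | ~S(f,f))
The prefix is exists b exists h forall d exists f: 1 universal, 3 existential.

1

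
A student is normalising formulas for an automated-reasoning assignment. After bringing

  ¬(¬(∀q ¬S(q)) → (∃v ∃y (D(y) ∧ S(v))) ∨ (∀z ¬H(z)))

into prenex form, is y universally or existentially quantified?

Rewrite implications/biconditionals: A → B as ¬A ∨ B.
  ¬(¬¬(∀q ¬S(q)) ∨ (∃v ∃y (D(y) ∧ S(v))) ∨ (∀z ¬H(z)))
Drive negations inward (¬∀x A ≡ ∃x ¬A, ¬∃x A ≡ ∀x ¬A, De Morgan for ∧/∨):
  (∃q S(q)) ∧ (∀v ∀y (¬D(y) ∨ ¬S(v))) ∧ (∃z H(z))
All bound variables are already distinct, so no renaming is needed.
Pull the quantifiers to the front (each side's bound variable is not free in the other side):
  ∃q ∀v ∀y ∃z (S(q) ∧ (¬D(y) ∨ ¬S(v)) ∧ H(z))
The quantifier ∃y sits under an odd number of negations (counting the antecedent side of each →), so it flips to ∀y.

universal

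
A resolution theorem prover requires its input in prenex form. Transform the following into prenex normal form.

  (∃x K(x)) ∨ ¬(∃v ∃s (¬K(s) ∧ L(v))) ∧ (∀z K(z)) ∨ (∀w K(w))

∃x ∀v ∀s ∀z ∀w (K(x) ∨ (K(s) ∨ ¬L(v)) ∧ K(z) ∨ K(w))

Push ¬ through the quantifiers and connectives to reach negation normal form:
  (∃x K(x)) ∨ (∀v ∀s (K(s) ∨ ¬L(v))) ∧ (∀z K(z)) ∨ (∀w K(w))
All bound variables are already distinct, so no renaming is needed.
Extract every quantifier outward, since the variables are now distinct and don't occur free across branches:
  ∃x ∀v ∀s ∀z ∀w (K(x) ∨ (K(s) ∨ ¬L(v)) ∧ K(z) ∨ K(w))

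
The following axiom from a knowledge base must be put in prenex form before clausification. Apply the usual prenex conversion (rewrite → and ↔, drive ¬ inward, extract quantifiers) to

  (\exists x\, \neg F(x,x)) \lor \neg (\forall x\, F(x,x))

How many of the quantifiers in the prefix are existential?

Push ¬ through the quantifiers and connectives to reach negation normal form:
  (\exists x\, \neg F(x,x)) \lor (\exists x\, \neg F(x,x))
Give each quantifier a distinct variable: x↦q.
  (\exists x\, \neg F(x,x)) \lor (\exists q\, \neg F(q,q))
Extract every quantifier outward, since the variables are now distinct and don't occur free across branches:
  \exists x\, \exists q\, (\neg F(x,x) \lor \neg F(q,q))
The prefix is \exists x \exists q: 0 universal, 2 existential.

2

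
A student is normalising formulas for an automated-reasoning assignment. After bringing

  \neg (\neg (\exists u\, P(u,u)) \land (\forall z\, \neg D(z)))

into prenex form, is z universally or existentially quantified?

existential

Push ¬ through the quantifiers and connectives to reach negation normal form:
  (\exists u\, P(u,u)) \lor (\exists z\, D(z))
Finally move all quantifiers to the prefix:
  \exists u\, \exists z\, (P(u,u) \lor D(z))
The quantifier \forall z sits under an odd number of negations, so it flips to \exists z.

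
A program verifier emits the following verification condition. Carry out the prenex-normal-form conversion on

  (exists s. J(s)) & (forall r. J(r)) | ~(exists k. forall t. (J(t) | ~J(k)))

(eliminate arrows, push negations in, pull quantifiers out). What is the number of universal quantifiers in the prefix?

Push ¬ through the quantifiers and connectives to reach negation normal form:
  (exists s. J(s)) & (forall r. J(r)) | (forall k. exists t. (~J(t) & J(k)))
All bound variables are already distinct, so no renaming is needed.
Finally move all quantifiers to the prefix:
  exists s. forall r. forall k. exists t. (J(s) & J(r) | ~J(t) & J(k))
The prefix is exists s forall r forall k exists t: 2 universal, 2 existential.

2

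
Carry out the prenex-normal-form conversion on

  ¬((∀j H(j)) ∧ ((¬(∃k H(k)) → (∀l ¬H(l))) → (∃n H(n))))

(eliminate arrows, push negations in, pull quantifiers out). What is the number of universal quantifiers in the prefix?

Eliminate → and ↔ using ¬ and ∨.
  ¬((∀j H(j)) ∧ (¬(¬¬(∃k H(k)) ∨ (∀l ¬H(l))) ∨ (∃n H(n))))
Drive negations inward (¬∀x A ≡ ∃x ¬A, ¬∃x A ≡ ∀x ¬A, De Morgan for ∧/∨):
  (∃j ¬H(j)) ∨ ((∃k H(k)) ∨ (∀l ¬H(l))) ∧ (∀n ¬H(n))
Finally move all quantifiers to the prefix:
  ∃j ∃k ∀l ∀n (¬H(j) ∨ (H(k) ∨ ¬H(l)) ∧ ¬H(n))
The prefix is ∃j ∃k ∀l ∀n: 2 universal, 2 existential.

2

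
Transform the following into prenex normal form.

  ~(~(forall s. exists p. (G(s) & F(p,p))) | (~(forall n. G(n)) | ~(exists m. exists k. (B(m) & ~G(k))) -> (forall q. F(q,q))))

Rewrite implications/biconditionals: A → B as ¬A ∨ B.
  ~(~(forall s. exists p. (G(s) & F(p,p))) | ~(~(forall n. G(n)) | ~(exists m. exists k. (B(m) & ~G(k)))) | (forall q. F(q,q)))
Drive negations inward (¬∀x A ≡ ∃x ¬A, ¬∃x A ≡ ∀x ¬A, De Morgan for ∧/∨):
  (forall s. exists p. (G(s) & F(p,p))) & ((exists n. ~G(n)) | (forall m. forall k. (~B(m) | G(k)))) & (exists q. ~F(q,q))
Pull the quantifiers to the front (each side's bound variable is not free in the other side):
  forall s. exists p. exists n. forall m. forall k. exists q. (G(s) & F(p,p) & (~G(n) | ~B(m) | G(k)) & ~F(q,q))

forall s. exists p. exists n. forall m. forall k. exists q. (G(s) & F(p,p) & (~G(n) | ~B(m) | G(k)) & ~F(q,q))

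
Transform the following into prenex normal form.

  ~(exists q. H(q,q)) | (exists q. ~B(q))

Move each ¬ inward, flipping quantifiers it crosses:
  (forall q. ~H(q,q)) | (exists q. ~B(q))
Rename bound variables to avoid capture: q↦u.
  (forall q. ~H(q,q)) | (exists u. ~B(u))
Extract every quantifier outward, since the variables are now distinct and don't occur free across branches:
  forall q. exists u. (~H(q,q) | ~B(u))

forall q. exists u. (~H(q,q) | ~B(u))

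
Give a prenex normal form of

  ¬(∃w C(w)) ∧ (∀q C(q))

∀w ∀q (¬C(w) ∧ C(q))

Push ¬ through the quantifiers and connectives to reach negation normal form:
  (∀w ¬C(w)) ∧ (∀q C(q))
Extract every quantifier outward, since the variables are now distinct and don't occur free across branches:
  ∀w ∀q (¬C(w) ∧ C(q))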